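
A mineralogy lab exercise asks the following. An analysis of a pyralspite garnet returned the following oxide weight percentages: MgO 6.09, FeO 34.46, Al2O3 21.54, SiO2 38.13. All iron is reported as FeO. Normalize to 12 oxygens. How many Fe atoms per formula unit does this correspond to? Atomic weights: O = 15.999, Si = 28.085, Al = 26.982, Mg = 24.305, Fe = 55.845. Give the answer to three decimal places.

MgO: 6.09/40.304 = 0.15110 mol → 0.15110 mol Mg, 0.15110 mol O.
FeO: 34.46/71.844 = 0.47965 mol → 0.47965 mol Fe, 0.47965 mol O.
Al2O3: 21.54/101.961 = 0.21126 mol → 0.42252 mol Al, 0.63378 mol O.
SiO2: 38.13/60.083 = 0.63462 mol → 0.63462 mol Si, 1.26924 mol O.
Total oxygen = 2.53377 mol. Normalization factor = 12/2.53377 = 4.73603.
Fe per 12 O = 0.47965 × 4.73603 = 2.272.

2.272 Fe apfu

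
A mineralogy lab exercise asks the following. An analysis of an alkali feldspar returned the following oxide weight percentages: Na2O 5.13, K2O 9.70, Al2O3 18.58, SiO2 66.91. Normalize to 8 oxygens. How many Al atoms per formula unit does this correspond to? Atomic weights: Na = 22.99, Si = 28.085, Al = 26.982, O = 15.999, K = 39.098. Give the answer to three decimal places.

0.985 Al apfu

5.13 wt% Na2O ÷ 61.979 g/mol = 0.08277 mol, giving 0.16554 Na and 0.08277 O.
9.70 wt% K2O ÷ 94.195 g/mol = 0.10298 mol, giving 0.20596 K and 0.10298 O.
18.58 wt% Al2O3 ÷ 101.961 g/mol = 0.18223 mol, giving 0.36446 Al and 0.54669 O.
66.91 wt% SiO2 ÷ 60.083 g/mol = 1.11363 mol, giving 1.11363 Si and 2.22726 O.
Oxygen sums to 2.95970; scaling by 8/2.95970 = 2.70298 puts the formula on 8 O.
Al: 0.36446 × 2.70298 = 0.985 atoms per formula unit.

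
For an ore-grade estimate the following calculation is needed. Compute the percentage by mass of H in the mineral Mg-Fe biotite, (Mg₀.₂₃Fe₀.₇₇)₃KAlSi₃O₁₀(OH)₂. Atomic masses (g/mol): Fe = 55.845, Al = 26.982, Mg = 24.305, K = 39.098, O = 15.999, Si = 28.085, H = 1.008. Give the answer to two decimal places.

Formula mass = 0.69×24.305 + 2.31×55.845 + 1×39.098 + 1×26.982 + 3×28.085 + 12×15.999 + 2×1.008 = 490.111 g/mol, of which 2.016 g is H.
So H makes up 2.016/490.111 = 0.0041 of the mass, i.e. 0.41%.

0.41 weight percent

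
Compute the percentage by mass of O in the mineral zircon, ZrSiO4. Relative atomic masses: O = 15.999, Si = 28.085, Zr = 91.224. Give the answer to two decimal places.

Molar mass of ZrSiO4: 1*91.224 + 1*28.085 + 4*15.999 = 183.305 g/mol.
Mass of O per formula unit: 4 × 15.999 = 63.996 g.
Weight fraction O = 63.996 / 183.305 = 0.3491.

34.91 mass %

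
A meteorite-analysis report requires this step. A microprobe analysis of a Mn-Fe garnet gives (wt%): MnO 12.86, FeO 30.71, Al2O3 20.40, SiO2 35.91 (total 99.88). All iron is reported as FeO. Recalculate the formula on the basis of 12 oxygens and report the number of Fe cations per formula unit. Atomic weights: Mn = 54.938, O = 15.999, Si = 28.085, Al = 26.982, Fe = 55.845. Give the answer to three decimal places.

2.133 Fe apfu

MnO (M=70.937): mol = 0.18129; Mn = 0.18129, O = 0.18129.
FeO (M=71.844): mol = 0.42745; Fe = 0.42745, O = 0.42745.
Al2O3 (M=101.961): mol = 0.20008; Al = 0.40016, O = 0.60024.
SiO2 (M=60.083): mol = 0.59767; Si = 0.59767, O = 1.19534.
ΣO = 2.40432; factor = 12/ΣO = 4.99102.
Fe apfu = 0.42745 × 4.99102 = 2.133.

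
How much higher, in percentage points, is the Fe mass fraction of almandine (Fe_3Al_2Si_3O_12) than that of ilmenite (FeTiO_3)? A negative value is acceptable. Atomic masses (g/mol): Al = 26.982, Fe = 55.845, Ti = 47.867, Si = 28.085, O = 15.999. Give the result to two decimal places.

-3.15 percentage points

M(Fe_3Al_2Si_3O_12) = 497.742 g/mol, so wt% Fe = 167.535/497.742 × 100 = 33.66%.
M(FeTiO_3) = 151.709 g/mol, so wt% Fe = 55.845/151.709 × 100 = 36.81%.
33.66 − 36.81 = -3.15 pp.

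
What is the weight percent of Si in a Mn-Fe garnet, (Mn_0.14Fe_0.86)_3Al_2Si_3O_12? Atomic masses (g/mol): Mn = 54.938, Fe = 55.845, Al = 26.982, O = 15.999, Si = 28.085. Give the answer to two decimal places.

Formula mass = 0.42×54.938 + 2.58×55.845 + 2×26.982 + 3×28.085 + 12×15.999 = 497.361 g/mol, of which 84.255 g is Si.
So Si makes up 84.255/497.361 = 0.1694 of the mass, i.e. 16.94%.

16.94 wt%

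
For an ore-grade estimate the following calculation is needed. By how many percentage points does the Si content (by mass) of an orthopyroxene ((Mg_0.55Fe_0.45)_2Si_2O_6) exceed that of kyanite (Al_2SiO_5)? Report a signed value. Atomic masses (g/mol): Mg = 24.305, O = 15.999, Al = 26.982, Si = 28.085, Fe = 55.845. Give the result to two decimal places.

M((Mg_0.55Fe_0.45)_2Si_2O_6) = 229.160 g/mol, so wt% Si = 56.170/229.160 × 100 = 24.51%.
M(Al_2SiO_5) = 162.044 g/mol, so wt% Si = 28.085/162.044 × 100 = 17.33%.
24.51 − 17.33 = 7.18 pp.

7.18 percentage points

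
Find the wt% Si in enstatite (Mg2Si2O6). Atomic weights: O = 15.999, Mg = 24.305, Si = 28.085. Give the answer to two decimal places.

27.98 mass %

Formula mass = 2·24.305 + 2·28.085 + 6·15.999 = 200.774 g/mol, of which 56.170 g is Si.
So Si makes up 56.170/200.774 = 0.2798 of the mass, i.e. 27.98%.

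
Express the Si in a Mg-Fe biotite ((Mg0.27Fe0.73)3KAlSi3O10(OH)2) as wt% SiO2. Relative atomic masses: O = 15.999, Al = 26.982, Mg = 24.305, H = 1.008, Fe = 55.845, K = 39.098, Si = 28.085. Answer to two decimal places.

37.06 wt%

Formula mass = 486.327 g/mol.
3 Si → 3.0000 mol SiO2 per formula unit; M(SiO2) = 60.083, so SiO2 mass = 180.249 g.
180.249/486.327 × 100 = 37.06 wt%.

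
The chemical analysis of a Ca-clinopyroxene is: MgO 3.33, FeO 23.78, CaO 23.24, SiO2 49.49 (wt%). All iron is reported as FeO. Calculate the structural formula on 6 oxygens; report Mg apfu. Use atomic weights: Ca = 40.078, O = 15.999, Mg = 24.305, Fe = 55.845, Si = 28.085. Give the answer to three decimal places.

MgO (M=40.304): mol = 0.08262; Mg = 0.08262, O = 0.08262.
FeO (M=71.844): mol = 0.33099; Fe = 0.33099, O = 0.33099.
CaO (M=56.077): mol = 0.41443; Ca = 0.41443, O = 0.41443.
SiO2 (M=60.083): mol = 0.82369; Si = 0.82369, O = 1.64738.
ΣO = 2.47542; factor = 6/ΣO = 2.42383.
Mg apfu = 0.08262 × 2.42383 = 0.200.

0.200 Mg apfu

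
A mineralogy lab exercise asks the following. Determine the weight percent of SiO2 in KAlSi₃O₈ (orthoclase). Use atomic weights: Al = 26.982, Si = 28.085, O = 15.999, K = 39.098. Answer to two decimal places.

Molar mass of KAlSi₃O₈ = 1×39.098 + 1×26.982 + 3×28.085 + 8×15.999 = 278.327 g/mol.
Each formula unit contains 3 Si, equivalent to 3/1 = 3.0000 mol SiO2.
M(SiO2) = 1×28.085 + 2×15.999 = 60.083 g/mol.
Mass of SiO2 per formula unit = 3.0000 × 60.083 = 180.249 g.
SiO2 wt% = 180.249 / 278.327 × 100 = 64.76%.

64.76 wt%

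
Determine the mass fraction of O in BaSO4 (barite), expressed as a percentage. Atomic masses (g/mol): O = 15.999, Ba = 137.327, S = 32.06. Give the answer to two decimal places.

27.42 mass %

M(BaSO4) = 233.383 g/mol.
O contributes 4 × 15.999 = 63.996 g per mole.
63.996/233.383 = 0.2742 → 27.42%.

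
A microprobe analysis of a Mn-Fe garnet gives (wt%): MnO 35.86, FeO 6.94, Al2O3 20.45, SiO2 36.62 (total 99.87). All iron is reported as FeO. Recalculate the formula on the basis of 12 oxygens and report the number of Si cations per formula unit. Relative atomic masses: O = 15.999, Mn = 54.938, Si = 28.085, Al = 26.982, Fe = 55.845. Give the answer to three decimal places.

3.019 Si apfu

MnO (M=70.937): mol = 0.50552; Mn = 0.50552, O = 0.50552.
FeO (M=71.844): mol = 0.09660; Fe = 0.09660, O = 0.09660.
Al2O3 (M=101.961): mol = 0.20057; Al = 0.40114, O = 0.60171.
SiO2 (M=60.083): mol = 0.60949; Si = 0.60949, O = 1.21898.
ΣO = 2.42281; factor = 12/ΣO = 4.95293.
Si apfu = 0.60949 × 4.95293 = 3.019.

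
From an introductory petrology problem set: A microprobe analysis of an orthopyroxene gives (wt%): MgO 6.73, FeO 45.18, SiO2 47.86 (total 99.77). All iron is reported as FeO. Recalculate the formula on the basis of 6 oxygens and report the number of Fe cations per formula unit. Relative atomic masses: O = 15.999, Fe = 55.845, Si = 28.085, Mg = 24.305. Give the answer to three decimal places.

1.579 Fe apfu

6.73 wt% MgO ÷ 40.304 g/mol = 0.16698 mol, giving 0.16698 Mg and 0.16698 O.
45.18 wt% FeO ÷ 71.844 g/mol = 0.62886 mol, giving 0.62886 Fe and 0.62886 O.
47.86 wt% SiO2 ÷ 60.083 g/mol = 0.79656 mol, giving 0.79656 Si and 1.59312 O.
Oxygen sums to 2.38896; scaling by 6/2.38896 = 2.51155 puts the formula on 6 O.
Fe: 0.62886 × 2.51155 = 1.579 atoms per formula unit.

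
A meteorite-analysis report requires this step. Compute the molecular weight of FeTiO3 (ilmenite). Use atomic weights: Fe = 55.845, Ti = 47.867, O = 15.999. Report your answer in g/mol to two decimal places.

151.71 g/mol

M = 1(55.845) + 1(47.867) + 3(15.999)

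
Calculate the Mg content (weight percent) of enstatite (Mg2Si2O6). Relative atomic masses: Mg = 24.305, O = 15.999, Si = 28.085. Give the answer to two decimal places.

M(Mg2Si2O6) = 200.774 g/mol.
Mg contributes 2 × 24.305 = 48.610 g per mole.
48.610/200.774 = 0.2421 → 24.21%.

24.21 weight percent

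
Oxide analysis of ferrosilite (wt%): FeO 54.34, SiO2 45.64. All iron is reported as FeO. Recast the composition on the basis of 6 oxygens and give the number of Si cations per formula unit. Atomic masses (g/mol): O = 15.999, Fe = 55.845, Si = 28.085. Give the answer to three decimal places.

FeO (M=71.844): mol = 0.75636; Fe = 0.75636, O = 0.75636.
SiO2 (M=60.083): mol = 0.75962; Si = 0.75962, O = 1.51924.
ΣO = 2.27560; factor = 6/ΣO = 2.63667.
Si apfu = 0.75962 × 2.63667 = 2.003.

2.003 Si apfu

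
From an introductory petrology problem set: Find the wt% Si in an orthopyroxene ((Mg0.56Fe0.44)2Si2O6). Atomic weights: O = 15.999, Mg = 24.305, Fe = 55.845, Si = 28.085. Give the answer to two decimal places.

24.58 mass %

Formula mass = 1.12×24.305 + 0.88×55.845 + 2×28.085 + 6×15.999 = 228.529 g/mol, of which 56.170 g is Si.
So Si makes up 56.170/228.529 = 0.2458 of the mass, i.e. 24.58%.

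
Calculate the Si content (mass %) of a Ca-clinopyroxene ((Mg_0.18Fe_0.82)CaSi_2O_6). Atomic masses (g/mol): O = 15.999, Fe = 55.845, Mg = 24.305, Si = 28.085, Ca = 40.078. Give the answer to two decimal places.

Molar mass of (Mg_0.18Fe_0.82)CaSi_2O_6: 0.18*24.305 + 0.82*55.845 + 1*40.078 + 2*28.085 + 6*15.999 = 242.410 g/mol.
Mass of Si per formula unit: 2 × 28.085 = 56.170 g.
Weight fraction Si = 56.170 / 242.410 = 0.2317.

23.17 mass %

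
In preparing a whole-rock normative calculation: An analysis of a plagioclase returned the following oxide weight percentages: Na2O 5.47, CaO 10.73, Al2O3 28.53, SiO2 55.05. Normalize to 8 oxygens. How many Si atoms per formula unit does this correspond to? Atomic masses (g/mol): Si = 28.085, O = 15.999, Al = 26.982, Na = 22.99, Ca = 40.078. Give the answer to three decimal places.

2.483 Si apfu

5.47 wt% Na2O ÷ 61.979 g/mol = 0.08826 mol, giving 0.17652 Na and 0.08826 O.
10.73 wt% CaO ÷ 56.077 g/mol = 0.19134 mol, giving 0.19134 Ca and 0.19134 O.
28.53 wt% Al2O3 ÷ 101.961 g/mol = 0.27981 mol, giving 0.55962 Al and 0.83943 O.
55.05 wt% SiO2 ÷ 60.083 g/mol = 0.91623 mol, giving 0.91623 Si and 1.83246 O.
Oxygen sums to 2.95149; scaling by 8/2.95149 = 2.71050 puts the formula on 8 O.
Si: 0.91623 × 2.71050 = 2.483 atoms per formula unit.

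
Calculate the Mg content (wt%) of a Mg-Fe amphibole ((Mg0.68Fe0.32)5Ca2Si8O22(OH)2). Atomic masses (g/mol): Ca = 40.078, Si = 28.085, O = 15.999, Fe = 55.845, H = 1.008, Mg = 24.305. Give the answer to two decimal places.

Molar mass of (Mg0.68Fe0.32)5Ca2Si8O22(OH)2: 3.40·24.305 + 1.60·55.845 + 2·40.078 + 8·28.085 + 24·15.999 + 2·1.008 = 862.817 g/mol.
Mass of Mg per formula unit: 3.40 × 24.305 = 82.637 g.
Weight fraction Mg = 82.637 / 862.817 = 0.0958.

9.58 wt%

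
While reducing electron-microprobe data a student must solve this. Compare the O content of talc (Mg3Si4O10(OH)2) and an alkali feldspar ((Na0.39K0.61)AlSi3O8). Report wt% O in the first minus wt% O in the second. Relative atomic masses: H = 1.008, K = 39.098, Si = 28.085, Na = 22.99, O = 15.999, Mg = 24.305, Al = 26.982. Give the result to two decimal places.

3.57 percentage points

O in Mg3Si4O10(OH)2: molar mass 379.259 g/mol; 12×15.999 = 191.988 g → 50.62 wt%.
O in (Na0.39K0.61)AlSi3O8: molar mass 272.045 g/mol; 8×15.999 = 127.992 g → 47.05 wt%.
Difference = 50.62 − 47.05 = 3.57 percentage points.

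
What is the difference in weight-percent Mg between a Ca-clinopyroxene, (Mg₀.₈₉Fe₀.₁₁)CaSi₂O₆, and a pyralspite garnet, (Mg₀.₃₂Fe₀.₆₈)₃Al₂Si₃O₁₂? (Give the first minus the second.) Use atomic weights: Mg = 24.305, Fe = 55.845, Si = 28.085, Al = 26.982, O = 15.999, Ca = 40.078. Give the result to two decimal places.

M((Mg₀.₈₉Fe₀.₁₁)CaSi₂O₆) = 220.016 g/mol, so wt% Mg = 21.631/220.016 × 100 = 9.83%.
M((Mg₀.₃₂Fe₀.₆₈)₃Al₂Si₃O₁₂) = 467.464 g/mol, so wt% Mg = 23.333/467.464 × 100 = 4.99%.
9.83 − 4.99 = 4.84 pp.

4.84 percentage points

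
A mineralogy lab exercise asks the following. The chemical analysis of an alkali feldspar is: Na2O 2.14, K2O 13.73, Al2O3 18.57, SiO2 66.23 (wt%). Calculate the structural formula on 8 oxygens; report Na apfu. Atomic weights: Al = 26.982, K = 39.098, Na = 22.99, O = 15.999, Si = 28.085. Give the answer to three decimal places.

Na2O: 2.14/61.979 = 0.03453 mol → 0.06906 mol Na, 0.03453 mol O.
K2O: 13.73/94.195 = 0.14576 mol → 0.29152 mol K, 0.14576 mol O.
Al2O3: 18.57/101.961 = 0.18213 mol → 0.36426 mol Al, 0.54639 mol O.
SiO2: 66.23/60.083 = 1.10231 mol → 1.10231 mol Si, 2.20462 mol O.
Total oxygen = 2.93130 mol. Normalization factor = 8/2.93130 = 2.72916.
Na per 8 O = 0.06906 × 2.72916 = 0.188.

0.188 Na apfu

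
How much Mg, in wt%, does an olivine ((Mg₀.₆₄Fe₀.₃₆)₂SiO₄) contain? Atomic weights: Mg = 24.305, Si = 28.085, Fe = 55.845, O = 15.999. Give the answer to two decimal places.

19.04 wt%

Molar mass of (Mg₀.₆₄Fe₀.₃₆)₂SiO₄: 1.28×24.305 + 0.72×55.845 + 1×28.085 + 4×15.999 = 163.400 g/mol.
Mass of Mg per formula unit: 1.28 × 24.305 = 31.110 g.
Weight fraction Mg = 31.110 / 163.400 = 0.1904.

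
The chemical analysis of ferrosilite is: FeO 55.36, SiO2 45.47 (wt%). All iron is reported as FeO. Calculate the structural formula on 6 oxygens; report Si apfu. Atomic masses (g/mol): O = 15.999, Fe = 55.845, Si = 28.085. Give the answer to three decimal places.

1.988 Si apfu

55.36 wt% FeO ÷ 71.844 g/mol = 0.77056 mol, giving 0.77056 Fe and 0.77056 O.
45.47 wt% SiO2 ÷ 60.083 g/mol = 0.75679 mol, giving 0.75679 Si and 1.51358 O.
Oxygen sums to 2.28414; scaling by 6/2.28414 = 2.62681 puts the formula on 6 O.
Si: 0.75679 × 2.62681 = 1.988 atoms per formula unit.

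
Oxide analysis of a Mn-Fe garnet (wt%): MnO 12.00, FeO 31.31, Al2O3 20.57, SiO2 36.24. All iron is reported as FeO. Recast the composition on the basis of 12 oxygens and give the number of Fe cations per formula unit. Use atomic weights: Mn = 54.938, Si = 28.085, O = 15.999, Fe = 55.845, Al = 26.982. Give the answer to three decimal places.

2.164 Fe apfu

MnO: 12.00/70.937 = 0.16916 mol → 0.16916 mol Mn, 0.16916 mol O.
FeO: 31.31/71.844 = 0.43581 mol → 0.43581 mol Fe, 0.43581 mol O.
Al2O3: 20.57/101.961 = 0.20174 mol → 0.40348 mol Al, 0.60522 mol O.
SiO2: 36.24/60.083 = 0.60317 mol → 0.60317 mol Si, 1.20634 mol O.
Total oxygen = 2.41653 mol. Normalization factor = 12/2.41653 = 4.96580.
Fe per 12 O = 0.43581 × 4.96580 = 2.164.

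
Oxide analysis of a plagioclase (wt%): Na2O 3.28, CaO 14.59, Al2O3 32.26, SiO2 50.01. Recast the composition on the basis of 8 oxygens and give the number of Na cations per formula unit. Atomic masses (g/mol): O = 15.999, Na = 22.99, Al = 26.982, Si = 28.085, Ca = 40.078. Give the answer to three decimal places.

Na2O (M=61.979): mol = 0.05292; Na = 0.10584, O = 0.05292.
CaO (M=56.077): mol = 0.26018; Ca = 0.26018, O = 0.26018.
Al2O3 (M=101.961): mol = 0.31640; Al = 0.63280, O = 0.94920.
SiO2 (M=60.083): mol = 0.83235; Si = 0.83235, O = 1.66470.
ΣO = 2.92700; factor = 8/ΣO = 2.73317.
Na apfu = 0.10584 × 2.73317 = 0.289.

0.289 Na apfu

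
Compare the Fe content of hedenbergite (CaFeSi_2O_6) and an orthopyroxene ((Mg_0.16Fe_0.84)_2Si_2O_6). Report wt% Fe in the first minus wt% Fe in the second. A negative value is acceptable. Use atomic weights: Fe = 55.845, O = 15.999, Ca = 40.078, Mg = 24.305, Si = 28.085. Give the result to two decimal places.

-14.46 percentage points

First mineral: 55.845 g Fe in 248.087 g formula = 22.51 wt% Fe.
Second mineral: 93.820 g Fe in 253.761 g formula = 36.97 wt% Fe.
22.51% − 36.97% gives a difference of -14.46 percentage points.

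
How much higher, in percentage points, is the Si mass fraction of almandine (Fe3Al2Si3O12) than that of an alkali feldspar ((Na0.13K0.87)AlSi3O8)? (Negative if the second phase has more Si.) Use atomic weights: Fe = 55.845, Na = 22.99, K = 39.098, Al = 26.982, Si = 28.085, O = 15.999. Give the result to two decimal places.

First mineral: 84.255 g Si in 497.742 g formula = 16.93 wt% Si.
Second mineral: 84.255 g Si in 276.233 g formula = 30.50 wt% Si.
16.93% − 30.50% gives a difference of -13.57 percentage points.

-13.57 percentage points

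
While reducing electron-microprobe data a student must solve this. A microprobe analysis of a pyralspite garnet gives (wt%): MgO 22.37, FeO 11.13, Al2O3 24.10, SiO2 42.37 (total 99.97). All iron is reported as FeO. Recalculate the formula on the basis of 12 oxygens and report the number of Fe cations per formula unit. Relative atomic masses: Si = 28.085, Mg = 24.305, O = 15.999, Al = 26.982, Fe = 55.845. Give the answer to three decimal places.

0.657 Fe apfu

22.37 wt% MgO ÷ 40.304 g/mol = 0.55503 mol, giving 0.55503 Mg and 0.55503 O.
11.13 wt% FeO ÷ 71.844 g/mol = 0.15492 mol, giving 0.15492 Fe and 0.15492 O.
24.10 wt% Al2O3 ÷ 101.961 g/mol = 0.23636 mol, giving 0.47272 Al and 0.70908 O.
42.37 wt% SiO2 ÷ 60.083 g/mol = 0.70519 mol, giving 0.70519 Si and 1.41038 O.
Oxygen sums to 2.82941; scaling by 12/2.82941 = 4.24117 puts the formula on 12 O.
Fe: 0.15492 × 4.24117 = 0.657 atoms per formula unit.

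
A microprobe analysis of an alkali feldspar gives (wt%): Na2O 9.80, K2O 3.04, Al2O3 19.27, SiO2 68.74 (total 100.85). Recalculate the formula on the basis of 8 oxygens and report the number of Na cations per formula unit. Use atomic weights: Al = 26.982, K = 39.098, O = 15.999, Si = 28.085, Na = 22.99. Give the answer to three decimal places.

0.831 Na apfu

Na2O: 9.80/61.979 = 0.15812 mol → 0.31624 mol Na, 0.15812 mol O.
K2O: 3.04/94.195 = 0.03227 mol → 0.06454 mol K, 0.03227 mol O.
Al2O3: 19.27/101.961 = 0.18899 mol → 0.37798 mol Al, 0.56697 mol O.
SiO2: 68.74/60.083 = 1.14408 mol → 1.14408 mol Si, 2.28816 mol O.
Total oxygen = 3.04552 mol. Normalization factor = 8/3.04552 = 2.62681.
Na per 8 O = 0.31624 × 2.62681 = 0.831.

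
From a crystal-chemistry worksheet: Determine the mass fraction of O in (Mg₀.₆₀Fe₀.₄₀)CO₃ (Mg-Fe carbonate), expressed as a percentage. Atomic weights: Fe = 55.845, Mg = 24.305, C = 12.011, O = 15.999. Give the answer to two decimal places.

Molar mass of (Mg₀.₆₀Fe₀.₄₀)CO₃: 0.60·24.305 + 0.40·55.845 + 1·12.011 + 3·15.999 = 96.929 g/mol.
Mass of O per formula unit: 3 × 15.999 = 47.997 g.
Weight fraction O = 47.997 / 96.929 = 0.4952.

49.52 weight percent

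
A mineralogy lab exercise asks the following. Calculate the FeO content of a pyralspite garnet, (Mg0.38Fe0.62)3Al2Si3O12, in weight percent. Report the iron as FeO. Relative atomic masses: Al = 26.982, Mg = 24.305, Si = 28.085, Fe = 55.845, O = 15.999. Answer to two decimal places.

Molar mass of (Mg0.38Fe0.62)3Al2Si3O12 = 1.14×24.305 + 1.86×55.845 + 2×26.982 + 3×28.085 + 12×15.999 = 461.786 g/mol.
Each formula unit contains 1.86 Fe, equivalent to 1.86/1 = 1.8600 mol FeO.
M(FeO) = 1×55.845 + 1×15.999 = 71.844 g/mol.
Mass of FeO per formula unit = 1.8600 × 71.844 = 133.630 g.
FeO wt% = 133.630 / 461.786 × 100 = 28.94%.

28.94 wt%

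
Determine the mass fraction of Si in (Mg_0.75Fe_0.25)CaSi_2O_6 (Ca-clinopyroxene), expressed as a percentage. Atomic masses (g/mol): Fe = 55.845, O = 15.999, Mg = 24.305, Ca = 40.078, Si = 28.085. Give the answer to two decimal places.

Molar mass of (Mg_0.75Fe_0.25)CaSi_2O_6: 0.75·24.305 + 0.25·55.845 + 1·40.078 + 2·28.085 + 6·15.999 = 224.432 g/mol.
Mass of Si per formula unit: 2 × 28.085 = 56.170 g.
Weight fraction Si = 56.170 / 224.432 = 0.2503.

25.03 mass %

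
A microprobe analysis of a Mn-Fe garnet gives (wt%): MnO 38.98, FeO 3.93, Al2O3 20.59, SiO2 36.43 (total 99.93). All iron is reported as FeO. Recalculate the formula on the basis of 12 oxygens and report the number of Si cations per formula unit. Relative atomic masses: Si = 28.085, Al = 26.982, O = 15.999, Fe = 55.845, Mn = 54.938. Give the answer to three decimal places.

3.003 Si apfu

MnO (M=70.937): mol = 0.54950; Mn = 0.54950, O = 0.54950.
FeO (M=71.844): mol = 0.05470; Fe = 0.05470, O = 0.05470.
Al2O3 (M=101.961): mol = 0.20194; Al = 0.40388, O = 0.60582.
SiO2 (M=60.083): mol = 0.60633; Si = 0.60633, O = 1.21266.
ΣO = 2.42268; factor = 12/ΣO = 4.95319.
Si apfu = 0.60633 × 4.95319 = 3.003.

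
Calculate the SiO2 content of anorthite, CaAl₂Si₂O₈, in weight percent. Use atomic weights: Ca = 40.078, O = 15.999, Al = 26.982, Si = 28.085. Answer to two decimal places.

43.19 wt%

Formula mass = 278.204 g/mol.
2 Si → 2.0000 mol SiO2 per formula unit; M(SiO2) = 60.083, so SiO2 mass = 120.166 g.
120.166/278.204 × 100 = 43.19 wt%.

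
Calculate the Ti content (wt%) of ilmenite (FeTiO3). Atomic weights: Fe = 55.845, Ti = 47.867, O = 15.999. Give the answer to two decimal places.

Formula mass = 1×55.845 + 1×47.867 + 3×15.999 = 151.709 g/mol, of which 47.867 g is Ti.
So Ti makes up 47.867/151.709 = 0.3155 of the mass, i.e. 31.55%.

31.55 wt%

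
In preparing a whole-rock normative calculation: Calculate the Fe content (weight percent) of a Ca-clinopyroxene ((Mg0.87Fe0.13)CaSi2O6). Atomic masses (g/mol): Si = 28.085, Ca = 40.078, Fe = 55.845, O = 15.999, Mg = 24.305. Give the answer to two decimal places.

Formula mass = 0.87*24.305 + 0.13*55.845 + 1*40.078 + 2*28.085 + 6*15.999 = 220.647 g/mol, of which 7.260 g is Fe.
So Fe makes up 7.260/220.647 = 0.0329 of the mass, i.e. 3.29%.

3.29 weight percent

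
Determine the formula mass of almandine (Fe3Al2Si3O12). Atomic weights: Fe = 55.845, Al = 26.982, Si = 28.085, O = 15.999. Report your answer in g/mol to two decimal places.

497.74 g/mol

M = 3·55.845 + 2·26.982 + 3·28.085 + 12·15.999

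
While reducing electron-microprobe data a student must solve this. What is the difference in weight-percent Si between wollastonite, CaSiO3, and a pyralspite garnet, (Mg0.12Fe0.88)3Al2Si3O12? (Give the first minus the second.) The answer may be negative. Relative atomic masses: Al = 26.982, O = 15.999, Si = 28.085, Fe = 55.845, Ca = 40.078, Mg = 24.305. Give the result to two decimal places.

6.86 percentage points

M(CaSiO3) = 116.160 g/mol, so wt% Si = 28.085/116.160 × 100 = 24.18%.
M((Mg0.12Fe0.88)3Al2Si3O12) = 486.388 g/mol, so wt% Si = 84.255/486.388 × 100 = 17.32%.
24.18 − 17.32 = 6.86 pp.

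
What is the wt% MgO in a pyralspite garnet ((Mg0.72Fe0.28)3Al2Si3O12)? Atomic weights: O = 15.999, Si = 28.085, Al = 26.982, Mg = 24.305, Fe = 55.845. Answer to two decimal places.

Molar mass of (Mg0.72Fe0.28)3Al2Si3O12 = 2.16×24.305 + 0.84×55.845 + 2×26.982 + 3×28.085 + 12×15.999 = 429.616 g/mol.
Each formula unit contains 2.16 Mg, equivalent to 2.16/1 = 2.1600 mol MgO.
M(MgO) = 1×24.305 + 1×15.999 = 40.304 g/mol.
Mass of MgO per formula unit = 2.1600 × 40.304 = 87.057 g.
MgO wt% = 87.057 / 429.616 × 100 = 20.26%.

20.26 wt%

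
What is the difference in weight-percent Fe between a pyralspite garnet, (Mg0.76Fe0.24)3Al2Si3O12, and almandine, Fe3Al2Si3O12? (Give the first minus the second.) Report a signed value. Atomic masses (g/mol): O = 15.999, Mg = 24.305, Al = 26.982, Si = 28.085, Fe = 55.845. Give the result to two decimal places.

First mineral: 40.208 g Fe in 425.831 g formula = 9.44 wt% Fe.
Second mineral: 167.535 g Fe in 497.742 g formula = 33.66 wt% Fe.
9.44% − 33.66% gives a difference of -24.22 percentage points.

-24.22 percentage points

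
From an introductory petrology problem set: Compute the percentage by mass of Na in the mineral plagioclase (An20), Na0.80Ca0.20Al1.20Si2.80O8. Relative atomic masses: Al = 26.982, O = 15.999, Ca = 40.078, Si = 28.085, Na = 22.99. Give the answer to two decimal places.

6.93 wt%

M(Na0.80Ca0.20Al1.20Si2.80O8) = 265.416 g/mol.
Na contributes 0.80 × 22.99 = 18.392 g per mole.
18.392/265.416 = 0.0693 → 6.93%.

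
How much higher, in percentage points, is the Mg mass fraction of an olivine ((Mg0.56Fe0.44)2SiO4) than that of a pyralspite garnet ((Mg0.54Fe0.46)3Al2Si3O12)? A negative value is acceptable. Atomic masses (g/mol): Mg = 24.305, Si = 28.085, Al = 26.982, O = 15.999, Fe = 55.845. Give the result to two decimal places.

7.34 percentage points

Mg in (Mg0.56Fe0.44)2SiO4: molar mass 168.446 g/mol; 1.12×24.305 = 27.222 g → 16.16 wt%.
Mg in (Mg0.54Fe0.46)3Al2Si3O12: molar mass 446.647 g/mol; 1.62×24.305 = 39.374 g → 8.82 wt%.
Difference = 16.16 − 8.82 = 7.34 percentage points.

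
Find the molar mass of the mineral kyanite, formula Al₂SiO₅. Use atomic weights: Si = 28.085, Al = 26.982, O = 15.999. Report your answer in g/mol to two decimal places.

The formula mass is the sum 2×26.982 + 1×28.085 + 5×15.999.

162.04 g/mol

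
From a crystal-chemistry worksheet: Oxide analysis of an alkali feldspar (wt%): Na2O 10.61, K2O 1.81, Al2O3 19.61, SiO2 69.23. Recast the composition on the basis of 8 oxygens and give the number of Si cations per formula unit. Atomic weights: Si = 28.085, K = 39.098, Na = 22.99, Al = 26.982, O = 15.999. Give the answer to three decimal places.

Na2O: 10.61/61.979 = 0.17119 mol → 0.34238 mol Na, 0.17119 mol O.
K2O: 1.81/94.195 = 0.01922 mol → 0.03844 mol K, 0.01922 mol O.
Al2O3: 19.61/101.961 = 0.19233 mol → 0.38466 mol Al, 0.57699 mol O.
SiO2: 69.23/60.083 = 1.15224 mol → 1.15224 mol Si, 2.30448 mol O.
Total oxygen = 3.07188 mol. Normalization factor = 8/3.07188 = 2.60427.
Si per 8 O = 1.15224 × 2.60427 = 3.001.

3.001 Si apfu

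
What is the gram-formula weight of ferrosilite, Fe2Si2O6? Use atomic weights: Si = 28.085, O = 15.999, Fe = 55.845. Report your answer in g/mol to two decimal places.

M = 2*55.845 + 2*28.085 + 6*15.999

263.85 g/mol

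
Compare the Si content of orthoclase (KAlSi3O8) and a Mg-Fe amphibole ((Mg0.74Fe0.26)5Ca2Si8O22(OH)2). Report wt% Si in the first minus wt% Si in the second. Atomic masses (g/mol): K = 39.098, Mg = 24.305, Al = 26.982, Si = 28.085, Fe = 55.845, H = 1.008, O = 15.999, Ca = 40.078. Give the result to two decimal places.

3.94 percentage points

M(KAlSi3O8) = 278.327 g/mol, so wt% Si = 84.255/278.327 × 100 = 30.27%.
M((Mg0.74Fe0.26)5Ca2Si8O22(OH)2) = 853.355 g/mol, so wt% Si = 224.680/853.355 × 100 = 26.33%.
30.27 − 26.33 = 3.94 pp.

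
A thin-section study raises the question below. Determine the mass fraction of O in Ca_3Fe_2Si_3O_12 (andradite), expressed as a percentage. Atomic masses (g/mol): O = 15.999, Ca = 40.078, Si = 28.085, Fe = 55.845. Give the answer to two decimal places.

M(Ca_3Fe_2Si_3O_12) = 508.167 g/mol.
O contributes 12 × 15.999 = 191.988 g per mole.
191.988/508.167 = 0.3778 → 37.78%.

37.78 mass %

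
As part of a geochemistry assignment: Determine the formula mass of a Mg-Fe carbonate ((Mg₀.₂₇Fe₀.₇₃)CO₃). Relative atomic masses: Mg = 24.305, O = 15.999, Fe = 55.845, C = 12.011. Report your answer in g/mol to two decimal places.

107.34 g/mol

The formula mass is the sum 0.27×24.305 + 0.73×55.845 + 1×12.011 + 3×15.999.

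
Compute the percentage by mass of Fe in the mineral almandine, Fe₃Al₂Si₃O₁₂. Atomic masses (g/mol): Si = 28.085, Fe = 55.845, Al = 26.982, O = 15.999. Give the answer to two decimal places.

33.66 wt%

M(Fe₃Al₂Si₃O₁₂) = 497.742 g/mol.
Fe contributes 3 × 55.845 = 167.535 g per mole.
167.535/497.742 = 0.3366 → 33.66%.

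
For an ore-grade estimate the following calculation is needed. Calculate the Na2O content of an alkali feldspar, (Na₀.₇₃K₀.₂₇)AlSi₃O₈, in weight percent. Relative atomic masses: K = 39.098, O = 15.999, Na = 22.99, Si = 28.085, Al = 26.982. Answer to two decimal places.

8.49 wt%

Formula mass = 266.568 g/mol.
0.73 Na → 0.3650 mol Na2O per formula unit; M(Na2O) = 61.979, so Na2O mass = 22.622 g.
22.622/266.568 × 100 = 8.49 wt%.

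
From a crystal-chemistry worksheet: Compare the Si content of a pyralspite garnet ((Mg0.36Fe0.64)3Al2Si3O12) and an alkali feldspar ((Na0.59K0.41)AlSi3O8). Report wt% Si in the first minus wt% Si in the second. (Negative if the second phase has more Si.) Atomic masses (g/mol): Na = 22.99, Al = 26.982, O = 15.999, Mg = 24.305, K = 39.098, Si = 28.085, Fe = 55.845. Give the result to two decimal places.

First mineral: 84.255 g Si in 463.679 g formula = 18.17 wt% Si.
Second mineral: 84.255 g Si in 268.823 g formula = 31.34 wt% Si.
18.17% − 31.34% gives a difference of -13.17 percentage points.

-13.17 percentage points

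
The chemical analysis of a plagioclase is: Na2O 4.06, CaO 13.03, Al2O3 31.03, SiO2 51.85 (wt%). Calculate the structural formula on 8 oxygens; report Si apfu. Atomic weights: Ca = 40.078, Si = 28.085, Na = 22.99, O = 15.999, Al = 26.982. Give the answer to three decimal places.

2.351 Si apfu

Na2O (M=61.979): mol = 0.06551; Na = 0.13102, O = 0.06551.
CaO (M=56.077): mol = 0.23236; Ca = 0.23236, O = 0.23236.
Al2O3 (M=101.961): mol = 0.30433; Al = 0.60866, O = 0.91299.
SiO2 (M=60.083): mol = 0.86297; Si = 0.86297, O = 1.72594.
ΣO = 2.93680; factor = 8/ΣO = 2.72405.
Si apfu = 0.86297 × 2.72405 = 2.351.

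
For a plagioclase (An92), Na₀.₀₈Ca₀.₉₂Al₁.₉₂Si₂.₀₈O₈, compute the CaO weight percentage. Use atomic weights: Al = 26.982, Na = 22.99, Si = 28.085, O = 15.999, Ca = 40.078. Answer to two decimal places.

18.63 wt%

M(Na₀.₀₈Ca₀.₉₂Al₁.₉₂Si₂.₀₈O₈) = 276.925 g/mol; M(CaO) = 56.077 g/mol.
Moles CaO per formula unit = 0.92 Ca ÷ 1 = 0.9200.
CaO fraction = (0.9200 × 56.077) / 276.925 = 51.591/276.925 = 0.1863.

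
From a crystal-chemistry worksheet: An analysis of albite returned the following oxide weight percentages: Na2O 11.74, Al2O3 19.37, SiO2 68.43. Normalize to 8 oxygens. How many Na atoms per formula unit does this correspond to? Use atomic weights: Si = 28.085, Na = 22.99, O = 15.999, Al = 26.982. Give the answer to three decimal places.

Na2O: 11.74/61.979 = 0.18942 mol → 0.37884 mol Na, 0.18942 mol O.
Al2O3: 19.37/101.961 = 0.18997 mol → 0.37994 mol Al, 0.56991 mol O.
SiO2: 68.43/60.083 = 1.13892 mol → 1.13892 mol Si, 2.27784 mol O.
Total oxygen = 3.03717 mol. Normalization factor = 8/3.03717 = 2.63403.
Na per 8 O = 0.37884 × 2.63403 = 0.998.

0.998 Na apfu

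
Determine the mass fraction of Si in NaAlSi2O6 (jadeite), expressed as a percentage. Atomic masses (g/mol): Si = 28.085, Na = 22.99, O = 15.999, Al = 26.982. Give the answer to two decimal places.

27.79 mass %

M(NaAlSi2O6) = 202.136 g/mol.
Si contributes 2 × 28.085 = 56.170 g per mole.
56.170/202.136 = 0.2779 → 27.79%.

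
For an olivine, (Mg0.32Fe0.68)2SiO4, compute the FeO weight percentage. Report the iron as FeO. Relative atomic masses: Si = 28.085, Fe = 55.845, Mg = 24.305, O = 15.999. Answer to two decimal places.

53.22 wt%

Molar mass of (Mg0.32Fe0.68)2SiO4 = 0.64×24.305 + 1.36×55.845 + 1×28.085 + 4×15.999 = 183.585 g/mol.
Each formula unit contains 1.36 Fe, equivalent to 1.36/1 = 1.3600 mol FeO.
M(FeO) = 1×55.845 + 1×15.999 = 71.844 g/mol.
Mass of FeO per formula unit = 1.3600 × 71.844 = 97.708 g.
FeO wt% = 97.708 / 183.585 × 100 = 53.22%.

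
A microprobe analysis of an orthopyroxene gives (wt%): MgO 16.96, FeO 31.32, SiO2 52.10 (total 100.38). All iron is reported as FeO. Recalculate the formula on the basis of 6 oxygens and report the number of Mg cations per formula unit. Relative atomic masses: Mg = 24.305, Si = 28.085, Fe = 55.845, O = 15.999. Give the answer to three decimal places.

0.974 Mg apfu

16.96 wt% MgO ÷ 40.304 g/mol = 0.42080 mol, giving 0.42080 Mg and 0.42080 O.
31.32 wt% FeO ÷ 71.844 g/mol = 0.43594 mol, giving 0.43594 Fe and 0.43594 O.
52.10 wt% SiO2 ÷ 60.083 g/mol = 0.86713 mol, giving 0.86713 Si and 1.73426 O.
Oxygen sums to 2.59100; scaling by 6/2.59100 = 2.31571 puts the formula on 6 O.
Mg: 0.42080 × 2.31571 = 0.974 atoms per formula unit.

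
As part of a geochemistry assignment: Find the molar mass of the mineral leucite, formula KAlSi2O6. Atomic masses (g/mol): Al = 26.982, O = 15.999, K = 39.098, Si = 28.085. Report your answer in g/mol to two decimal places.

218.24 g/mol

The formula mass is the sum 1(39.098) + 1(26.982) + 2(28.085) + 6(15.999).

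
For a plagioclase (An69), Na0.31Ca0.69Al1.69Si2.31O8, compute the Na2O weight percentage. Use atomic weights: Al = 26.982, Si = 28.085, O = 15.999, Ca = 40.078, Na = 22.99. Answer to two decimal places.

3.52 wt%

Molar mass of Na0.31Ca0.69Al1.69Si2.31O8 = 0.31*22.99 + 0.69*40.078 + 1.69*26.982 + 2.31*28.085 + 8*15.999 = 273.249 g/mol.
Each formula unit contains 0.31 Na, equivalent to 0.31/2 = 0.1550 mol Na2O.
M(Na2O) = 2×22.99 + 1×15.999 = 61.979 g/mol.
Mass of Na2O per formula unit = 0.1550 × 61.979 = 9.607 g.
Na2O wt% = 9.607 / 273.249 × 100 = 3.52%.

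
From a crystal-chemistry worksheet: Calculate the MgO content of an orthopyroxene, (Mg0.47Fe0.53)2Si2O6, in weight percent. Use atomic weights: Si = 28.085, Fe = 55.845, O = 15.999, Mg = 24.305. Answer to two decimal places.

Molar mass of (Mg0.47Fe0.53)2Si2O6 = 0.94×24.305 + 1.06×55.845 + 2×28.085 + 6×15.999 = 234.206 g/mol.
Each formula unit contains 0.94 Mg, equivalent to 0.94/1 = 0.9400 mol MgO.
M(MgO) = 1×24.305 + 1×15.999 = 40.304 g/mol.
Mass of MgO per formula unit = 0.9400 × 40.304 = 37.886 g.
MgO wt% = 37.886 / 234.206 × 100 = 16.18%.

16.18 wt%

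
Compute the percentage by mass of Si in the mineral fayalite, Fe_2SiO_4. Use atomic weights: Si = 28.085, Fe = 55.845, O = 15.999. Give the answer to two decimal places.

13.78 wt%

Formula mass = 2×55.845 + 1×28.085 + 4×15.999 = 203.771 g/mol, of which 28.085 g is Si.
So Si makes up 28.085/203.771 = 0.1378 of the mass, i.e. 13.78%.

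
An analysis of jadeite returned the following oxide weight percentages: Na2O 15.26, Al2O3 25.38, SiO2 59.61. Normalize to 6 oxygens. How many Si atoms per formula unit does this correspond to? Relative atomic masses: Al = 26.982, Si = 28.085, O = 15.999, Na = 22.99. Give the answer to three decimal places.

Na2O: 15.26/61.979 = 0.24621 mol → 0.49242 mol Na, 0.24621 mol O.
Al2O3: 25.38/101.961 = 0.24892 mol → 0.49784 mol Al, 0.74676 mol O.
SiO2: 59.61/60.083 = 0.99213 mol → 0.99213 mol Si, 1.98426 mol O.
Total oxygen = 2.97723 mol. Normalization factor = 6/2.97723 = 2.01530.
Si per 6 O = 0.99213 × 2.01530 = 1.999.

1.999 Si apfu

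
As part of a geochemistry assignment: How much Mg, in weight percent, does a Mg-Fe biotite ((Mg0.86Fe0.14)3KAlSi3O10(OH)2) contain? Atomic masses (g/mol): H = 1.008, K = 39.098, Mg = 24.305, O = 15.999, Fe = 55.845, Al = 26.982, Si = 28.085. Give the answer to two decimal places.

Molar mass of (Mg0.86Fe0.14)3KAlSi3O10(OH)2: 2.58·24.305 + 0.42·55.845 + 1·39.098 + 1·26.982 + 3·28.085 + 12·15.999 + 2·1.008 = 430.501 g/mol.
Mass of Mg per formula unit: 2.58 × 24.305 = 62.707 g.
Weight fraction Mg = 62.707 / 430.501 = 0.1457.

14.57 weight percent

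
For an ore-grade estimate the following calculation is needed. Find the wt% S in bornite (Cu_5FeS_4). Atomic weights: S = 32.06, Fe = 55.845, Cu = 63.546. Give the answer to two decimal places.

25.56 weight percent

Molar mass of Cu_5FeS_4: 5×63.546 + 1×55.845 + 4×32.06 = 501.815 g/mol.
Mass of S per formula unit: 4 × 32.06 = 128.240 g.
Weight fraction S = 128.240 / 501.815 = 0.2556.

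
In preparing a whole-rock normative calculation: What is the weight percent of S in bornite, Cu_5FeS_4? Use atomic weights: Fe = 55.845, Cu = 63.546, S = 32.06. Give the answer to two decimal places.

Formula mass = 5*63.546 + 1*55.845 + 4*32.06 = 501.815 g/mol, of which 128.240 g is S.
So S makes up 128.240/501.815 = 0.2556 of the mass, i.e. 25.56%.

25.56 mass %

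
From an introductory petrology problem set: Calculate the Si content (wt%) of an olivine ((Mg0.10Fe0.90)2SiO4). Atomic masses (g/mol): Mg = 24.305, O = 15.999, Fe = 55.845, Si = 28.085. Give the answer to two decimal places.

14.22 wt%

Molar mass of (Mg0.10Fe0.90)2SiO4: 0.20*24.305 + 1.80*55.845 + 1*28.085 + 4*15.999 = 197.463 g/mol.
Mass of Si per formula unit: 1 × 28.085 = 28.085 g.
Weight fraction Si = 28.085 / 197.463 = 0.1422.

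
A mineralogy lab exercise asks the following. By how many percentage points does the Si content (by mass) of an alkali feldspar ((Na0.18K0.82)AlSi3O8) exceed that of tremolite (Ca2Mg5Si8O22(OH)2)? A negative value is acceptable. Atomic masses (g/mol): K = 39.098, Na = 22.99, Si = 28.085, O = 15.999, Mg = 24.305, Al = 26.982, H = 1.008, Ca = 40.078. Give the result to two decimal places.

First mineral: 84.255 g Si in 275.428 g formula = 30.59 wt% Si.
Second mineral: 224.680 g Si in 812.353 g formula = 27.66 wt% Si.
30.59% − 27.66% gives a difference of 2.93 percentage points.

2.93 percentage points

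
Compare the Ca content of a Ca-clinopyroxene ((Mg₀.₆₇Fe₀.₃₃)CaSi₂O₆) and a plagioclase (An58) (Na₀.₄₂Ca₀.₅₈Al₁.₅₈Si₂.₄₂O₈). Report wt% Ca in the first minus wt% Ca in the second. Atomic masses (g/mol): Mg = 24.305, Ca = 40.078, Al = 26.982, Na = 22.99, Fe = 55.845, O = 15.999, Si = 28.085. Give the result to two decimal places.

Ca in (Mg₀.₆₇Fe₀.₃₃)CaSi₂O₆: molar mass 226.955 g/mol; 1×40.078 = 40.078 g → 17.66 wt%.
Ca in Na₀.₄₂Ca₀.₅₈Al₁.₅₈Si₂.₄₂O₈: molar mass 271.490 g/mol; 0.58×40.078 = 23.245 g → 8.56 wt%.
Difference = 17.66 − 8.56 = 9.10 percentage points.

9.10 percentage points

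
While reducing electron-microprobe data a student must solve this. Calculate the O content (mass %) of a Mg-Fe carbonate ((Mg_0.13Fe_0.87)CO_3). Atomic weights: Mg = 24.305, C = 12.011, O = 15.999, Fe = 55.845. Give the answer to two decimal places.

Formula mass = 0.13*24.305 + 0.87*55.845 + 1*12.011 + 3*15.999 = 111.753 g/mol, of which 47.997 g is O.
So O makes up 47.997/111.753 = 0.4295 of the mass, i.e. 42.95%.

42.95 mass %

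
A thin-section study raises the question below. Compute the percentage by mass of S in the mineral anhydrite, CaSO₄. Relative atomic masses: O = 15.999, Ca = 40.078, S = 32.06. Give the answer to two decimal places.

23.55 mass %

Formula mass = 1×40.078 + 1×32.06 + 4×15.999 = 136.134 g/mol, of which 32.060 g is S.
So S makes up 32.060/136.134 = 0.2355 of the mass, i.e. 23.55%.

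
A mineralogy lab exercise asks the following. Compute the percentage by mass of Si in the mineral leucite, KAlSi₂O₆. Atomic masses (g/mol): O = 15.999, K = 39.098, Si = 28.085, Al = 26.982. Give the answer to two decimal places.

M(KAlSi₂O₆) = 218.244 g/mol.
Si contributes 2 × 28.085 = 56.170 g per mole.
56.170/218.244 = 0.2574 → 25.74%.

25.74 mass %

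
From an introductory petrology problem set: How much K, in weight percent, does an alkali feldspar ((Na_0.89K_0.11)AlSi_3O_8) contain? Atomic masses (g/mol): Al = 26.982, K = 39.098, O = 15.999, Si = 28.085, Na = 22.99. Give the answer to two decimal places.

1.63 weight percent

M((Na_0.89K_0.11)AlSi_3O_8) = 263.991 g/mol.
K contributes 0.11 × 39.098 = 4.301 g per mole.
4.301/263.991 = 0.0163 → 1.63%.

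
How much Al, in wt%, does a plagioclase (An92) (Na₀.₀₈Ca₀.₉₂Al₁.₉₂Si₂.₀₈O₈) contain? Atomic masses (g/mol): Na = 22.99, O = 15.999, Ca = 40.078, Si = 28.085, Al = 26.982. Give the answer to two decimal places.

Formula mass = 0.08×22.99 + 0.92×40.078 + 1.92×26.982 + 2.08×28.085 + 8×15.999 = 276.925 g/mol, of which 51.805 g is Al.
So Al makes up 51.805/276.925 = 0.1871 of the mass, i.e. 18.71%.

18.71 wt%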